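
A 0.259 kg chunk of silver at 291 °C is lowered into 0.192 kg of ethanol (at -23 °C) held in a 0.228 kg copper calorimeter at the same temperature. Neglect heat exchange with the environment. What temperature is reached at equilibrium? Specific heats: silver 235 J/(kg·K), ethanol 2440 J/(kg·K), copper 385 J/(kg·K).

T_f ≈ 8.0 °C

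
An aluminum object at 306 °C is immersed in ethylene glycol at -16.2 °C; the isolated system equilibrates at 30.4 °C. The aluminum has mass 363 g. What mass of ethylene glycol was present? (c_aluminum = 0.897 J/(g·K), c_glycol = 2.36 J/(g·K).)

Let T be the final temperature. ΣQ_i = 0:
363·0.897·(30.4 − 306) + m·2.36·(30.4 − (-16.2)) = 0
109.98 m = 89738
m = 89738/109.98 ≈ 816 g

m ≈ 816 g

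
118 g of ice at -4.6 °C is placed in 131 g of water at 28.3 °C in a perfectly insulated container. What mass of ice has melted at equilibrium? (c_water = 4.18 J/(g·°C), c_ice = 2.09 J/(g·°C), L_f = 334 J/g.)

m_melted ≈ 43 g

Cooling the water to 0 °C releases 131·4.18·28.3 = 15497 J.
Of that, 118·2.09·4.6 = 1134.5 J goes to bring the ice to 0 °C, leaving 14362 J.
Melting all 118 g of ice would need 118·334 = 39412 J.
Since 14362 < 39412 J, not all the ice melts; equilibrium is at 0 °C.
Mass melted = 14362/334 ≈ 43 g.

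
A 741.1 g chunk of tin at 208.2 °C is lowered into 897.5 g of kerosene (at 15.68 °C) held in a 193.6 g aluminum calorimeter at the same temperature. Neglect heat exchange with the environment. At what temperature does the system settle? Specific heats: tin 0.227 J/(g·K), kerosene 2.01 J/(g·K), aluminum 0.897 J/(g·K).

Conservation of energy gives ΣQ = 0:
741.1·0.227·(T − 208.2) + 897.5·2.01·(T − 15.68) + 193.6·0.897·(T − 15.68) = 0
168.23(T − 208.2) + 1804(T − 15.68) + 173.66(T − 15.68) = 0
2145.9 T = 66035
T = 66035/2145.9 ≈ 30.77 °C

T_f ≈ 30.8 °C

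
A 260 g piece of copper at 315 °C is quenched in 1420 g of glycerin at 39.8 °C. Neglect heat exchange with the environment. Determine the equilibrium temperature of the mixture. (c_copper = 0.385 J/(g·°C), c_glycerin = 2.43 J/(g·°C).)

T_f ≈ 47.6 °C

Taking heat into each body as positive, Σ m c ΔT = 0:
260×0.385×(T − 315) + 1420×2.43×(T − 39.8) = 0
3550.7 T = 168865
T = 168865 / 3550.7 = 47.6 °C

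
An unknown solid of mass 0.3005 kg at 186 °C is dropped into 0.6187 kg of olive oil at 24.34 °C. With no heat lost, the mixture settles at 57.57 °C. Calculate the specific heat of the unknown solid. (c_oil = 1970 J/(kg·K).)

c ≈ 1050 J/(kg·K)

Energy conservation, ΣQ = 0:
0.3005×c×(57.57 − 186) + 0.6187×1970×(57.57 − 24.34) = 0
-38.59 c = -40502
c = -40502/-38.59 ≈ 1049 J/(kg·K)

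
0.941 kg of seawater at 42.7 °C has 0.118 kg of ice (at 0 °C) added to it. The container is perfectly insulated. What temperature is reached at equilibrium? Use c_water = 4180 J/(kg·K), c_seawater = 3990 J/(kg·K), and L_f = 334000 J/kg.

Energy conservation, ΣQ = 0:
fusion: m_ice L_f = 0.118·334000 = 39412; meltwater 0→T: 0.118·4180·T = 493.24 T; seawater cools: 0.941·3990·(T − 42.7) = 3754.6(T − 42.7)
4247.8 T = 160321 − 39412 = 120909
T ≈ 28.46 °C (positive, so assuming full melt was valid).

T_f ≈ 28.5 °C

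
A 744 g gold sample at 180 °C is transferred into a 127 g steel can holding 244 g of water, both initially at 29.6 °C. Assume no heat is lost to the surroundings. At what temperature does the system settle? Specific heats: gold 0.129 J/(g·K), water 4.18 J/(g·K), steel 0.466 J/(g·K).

Net heat exchanged in the isolated system is zero:
744·0.129·(T − 180) + 244·4.18·(T − 29.6) + 127·0.466·(T − 29.6) = 0
95.98(T − 180) + 1019.9(T − 29.6) + 59.18(T − 29.6) = 0
1175.1 T = 49217
T = 49217/1175.1 ≈ 41.88 °C

T_f ≈ 41.9 °C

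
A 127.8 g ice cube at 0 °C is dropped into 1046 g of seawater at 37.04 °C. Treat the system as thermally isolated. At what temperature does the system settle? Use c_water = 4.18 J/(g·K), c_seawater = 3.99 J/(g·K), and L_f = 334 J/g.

Taking heat into each body as positive, Σ m c ΔT = 0:
latent heat to melt: 127.8·334 = 42685; warm the meltwater: 534.2 T; seawater: 4173.5(T − 37.04)
4707.7 T = 154588 − 42685 = 111903
T ≈ 23.77 °C. Since T > 0 °C, the all-ice-melts assumption holds.

T_f ≈ 23.8 °C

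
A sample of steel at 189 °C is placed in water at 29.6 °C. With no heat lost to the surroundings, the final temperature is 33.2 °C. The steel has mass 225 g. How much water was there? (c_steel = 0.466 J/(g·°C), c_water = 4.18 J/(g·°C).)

m ≈ 1090 g

Setting the total heat transfer to zero:
225×0.466×(33.2 − 189) + m×4.18×(33.2 − 29.6) = 0
15.05 m = 16336
m = 16336/15.05 ≈ 1086 g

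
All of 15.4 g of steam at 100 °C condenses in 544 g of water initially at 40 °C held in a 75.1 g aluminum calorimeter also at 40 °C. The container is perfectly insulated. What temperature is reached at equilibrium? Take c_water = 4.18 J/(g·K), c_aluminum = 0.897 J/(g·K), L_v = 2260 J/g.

T_f ≈ 56.1 °C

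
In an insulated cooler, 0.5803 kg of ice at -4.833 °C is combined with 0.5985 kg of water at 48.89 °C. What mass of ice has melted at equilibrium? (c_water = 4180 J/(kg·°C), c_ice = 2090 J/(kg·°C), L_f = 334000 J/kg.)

Heat available from the water dropping to 0 °C: 0.5985·4180·48.89 = 122310 J.
Warming the ice to 0 °C takes 0.5803·2090·4.833 = 5861.6 J, leaving 116448 J for melting.
To melt every bit of ice: 0.5803·334000 = 193820 J.
116448 J < 193820 J, so only part of the ice melts and the system sits at 0 °C.
m_melted·334000 = 116448  ⇒  m_melted ≈ 0.3486 kg.

m_melted ≈ 0.349 kg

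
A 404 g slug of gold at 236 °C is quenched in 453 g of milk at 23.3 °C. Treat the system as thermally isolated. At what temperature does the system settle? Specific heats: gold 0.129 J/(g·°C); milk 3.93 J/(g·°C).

T_f ≈ 29.3 °C

Net heat exchanged in the isolated system is zero:
404·0.129·(T − 236) + 453·3.93·(T − 23.3) = 0
1832.4 T = 53780
T = 53780/1832.4 ≈ 29.35 °C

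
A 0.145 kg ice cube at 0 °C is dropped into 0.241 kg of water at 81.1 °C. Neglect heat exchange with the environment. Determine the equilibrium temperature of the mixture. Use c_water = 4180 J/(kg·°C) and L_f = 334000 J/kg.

Energy balance with sensible and latent terms:
melt ice: 0.145×334000 = 48430; meltwater 0→T: 0.145×4180×T = 606.1 T; water cools: 0.241×4180×(T − 81.1) = 1007.4(T − 81.1)
1613.5 T = 81699 − 48430 = 33269
T ≈ 20.62 °C (positive, so assuming full melt was valid).

T_f ≈ 20.6 °C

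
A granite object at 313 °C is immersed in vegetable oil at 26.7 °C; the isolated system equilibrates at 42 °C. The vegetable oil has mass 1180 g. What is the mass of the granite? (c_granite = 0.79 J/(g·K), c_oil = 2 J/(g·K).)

m ≈ 169 g

Conservation of energy gives ΣQ = 0:
m×0.79×(42 − 313) + 1180×2×(42 − 26.7) = 0
-214.09 m = -36108
m = -36108/-214.09 ≈ 168.7 g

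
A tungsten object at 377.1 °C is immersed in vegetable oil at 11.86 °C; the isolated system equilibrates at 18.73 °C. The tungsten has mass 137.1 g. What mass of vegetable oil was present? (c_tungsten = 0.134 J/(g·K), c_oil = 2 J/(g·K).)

m ≈ 479 g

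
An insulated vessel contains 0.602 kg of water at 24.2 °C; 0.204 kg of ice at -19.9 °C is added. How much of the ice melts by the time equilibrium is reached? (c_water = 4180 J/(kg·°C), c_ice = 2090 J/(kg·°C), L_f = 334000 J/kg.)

m_melted ≈ 0.157 kg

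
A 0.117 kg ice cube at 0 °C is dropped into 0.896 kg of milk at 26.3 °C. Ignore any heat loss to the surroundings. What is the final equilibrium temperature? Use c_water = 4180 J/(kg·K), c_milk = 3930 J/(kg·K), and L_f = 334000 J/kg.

T_f ≈ 13.3 °C

Setting the total heat transfer to zero:
melt ice: 0.117×334000 = 39078
  meltwater 0→T: 0.117×4180×T = 489.06 T
  milk: 3521.3(T − 26.3)
4010.3 T = 92610 − 39078 = 53532
T ≈ 13.35 °C. Since T > 0 °C, the all-ice-melts assumption holds.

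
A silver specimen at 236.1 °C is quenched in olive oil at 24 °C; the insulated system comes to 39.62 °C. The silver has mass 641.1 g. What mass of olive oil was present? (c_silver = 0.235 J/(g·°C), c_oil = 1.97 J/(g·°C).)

m ≈ 962 g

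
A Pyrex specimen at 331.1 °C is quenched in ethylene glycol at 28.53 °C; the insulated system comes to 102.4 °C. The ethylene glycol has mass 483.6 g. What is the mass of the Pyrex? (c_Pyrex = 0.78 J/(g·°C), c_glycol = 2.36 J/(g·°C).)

m ≈ 473 g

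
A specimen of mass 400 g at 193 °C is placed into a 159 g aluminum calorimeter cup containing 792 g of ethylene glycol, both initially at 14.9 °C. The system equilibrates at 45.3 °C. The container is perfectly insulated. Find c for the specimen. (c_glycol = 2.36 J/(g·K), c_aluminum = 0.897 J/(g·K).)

Let T be the final temperature. ΣQ_i = 0:
400×c×(45.3 − 193) + 792×2.36×(45.3 − 14.9) + 159×0.897×(45.3 − 14.9) = 0
-59080 c = -61157
c = -61157/-59080 ≈ 1.035 J/(g·K)

c ≈ 1.04 J/(g·K)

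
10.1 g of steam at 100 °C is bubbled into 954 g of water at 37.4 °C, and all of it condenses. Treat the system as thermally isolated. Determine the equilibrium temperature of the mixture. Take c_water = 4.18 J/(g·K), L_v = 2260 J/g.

T_f ≈ 43.7 °C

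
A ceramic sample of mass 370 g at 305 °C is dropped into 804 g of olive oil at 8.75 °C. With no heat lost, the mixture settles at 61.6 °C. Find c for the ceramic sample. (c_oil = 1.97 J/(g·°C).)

c ≈ 0.929 J/(g·°C)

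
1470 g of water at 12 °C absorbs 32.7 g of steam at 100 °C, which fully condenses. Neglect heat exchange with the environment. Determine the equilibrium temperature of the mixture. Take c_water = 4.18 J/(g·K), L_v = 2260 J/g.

T_f ≈ 25.7 °C

Energy balance with sensible and latent terms:
steam→water at 100 °C releases m L_v = 32.7×2260 = 73902
  condensate cools 100→T: 32.7×4.18×(T − 100) = 136.69(T − 100)
  original water: 6144.6(T − 12)
6281.3 T = 73902 + 13669 + 73735 = 161306
T ≈ 25.68 °C, under the boiling point, so the assumption holds.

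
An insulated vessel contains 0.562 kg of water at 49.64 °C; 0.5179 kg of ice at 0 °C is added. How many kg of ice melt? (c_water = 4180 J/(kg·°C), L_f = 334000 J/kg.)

m_melted ≈ 0.349 kg

Cooling the water to 0 °C releases 0.562×4180×49.64 = 116612 J.
Melting all 0.5179 kg of ice would need 0.5179×334000 = 172979 J.
That's not enough to melt it all — equilibrium is at 0 °C with ice remaining.
m_melted×334000 = 116612  ⇒  m_melted ≈ 0.3491 kg.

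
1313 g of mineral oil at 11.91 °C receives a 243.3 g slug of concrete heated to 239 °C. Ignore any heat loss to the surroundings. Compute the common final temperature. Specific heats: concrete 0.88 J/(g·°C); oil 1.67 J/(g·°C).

T_f ≈ 32.1 °C

|Q_concrete| = |Q_oil|:
243.3*0.88*(239 − T) = 1313*1.67*(T − 11.91)
214.1(239 − T) = 2192.7(T − 11.91)
2406.8 T = 77286  ⇒  T ≈ 32.11 °C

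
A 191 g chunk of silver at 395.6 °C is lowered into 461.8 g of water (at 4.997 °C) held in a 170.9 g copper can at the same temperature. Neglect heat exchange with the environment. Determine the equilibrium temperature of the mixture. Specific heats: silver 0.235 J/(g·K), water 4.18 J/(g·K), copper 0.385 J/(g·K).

T_f ≈ 13.6 °C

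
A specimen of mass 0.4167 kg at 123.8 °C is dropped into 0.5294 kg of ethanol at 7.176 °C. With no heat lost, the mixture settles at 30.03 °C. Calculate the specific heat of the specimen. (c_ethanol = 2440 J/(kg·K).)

c ≈ 756 J/(kg·K)

m_s c (T_s − T_f) = m_ethanol c_ethanol (T_f − T_0):
0.4167·c·(123.8 − 30.03) = 0.5294·2440·(30.03 − 7.176)
39.07 c = 29521  ⇒  c ≈ 755.5 J/(kg·K)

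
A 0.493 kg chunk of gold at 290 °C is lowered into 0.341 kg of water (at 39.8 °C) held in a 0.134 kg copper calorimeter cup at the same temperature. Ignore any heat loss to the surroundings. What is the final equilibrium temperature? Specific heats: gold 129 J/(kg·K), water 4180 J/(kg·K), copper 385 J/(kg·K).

T_f is the heat-capacity-weighted average of the initial temperatures:
T_f = (63.6·290 + 1425.4·39.8 + 51.59·39.8) / (63.6 + 1425.4 + 51.59)
    = 77227 / 1540.6 ≈ 50.13 °C

T_f ≈ 50.1 °C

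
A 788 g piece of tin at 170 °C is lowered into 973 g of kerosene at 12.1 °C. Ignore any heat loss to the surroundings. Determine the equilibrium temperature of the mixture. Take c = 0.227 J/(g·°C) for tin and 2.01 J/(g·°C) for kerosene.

T_f ≈ 25.3 °C

Set heat shed by the hot body equal to heat absorbed by the cold body:
788*0.227*(170 − T) = 973*2.01*(T − 12.1)
178.88(170 − T) = 1955.7(T − 12.1)
2134.6 T = 54073  ⇒  T ≈ 25.33 °C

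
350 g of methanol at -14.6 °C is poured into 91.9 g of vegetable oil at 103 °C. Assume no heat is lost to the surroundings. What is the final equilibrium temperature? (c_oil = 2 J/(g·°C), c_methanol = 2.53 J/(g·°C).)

Setting the total heat transfer to zero:
91.9*2*(T − 103) + 350*2.53*(T − (-14.6)) = 0
183.8(T − 103) + 885.5(T − (-14.6)) = 0
1069.3 T = 6003.1
T = 6003.1/1069.3 ≈ 5.61 °C

T_f ≈ 5.6 °C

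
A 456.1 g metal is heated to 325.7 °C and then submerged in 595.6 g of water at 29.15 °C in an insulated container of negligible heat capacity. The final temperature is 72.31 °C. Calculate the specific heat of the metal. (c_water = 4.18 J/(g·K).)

Heat lost by the metal = heat gained by the water:
456.1×c×(325.7 − 72.31) = 595.6×4.18×(72.31 − 29.15)
115571 c = 107451  ⇒  c ≈ 0.9297 J/(g·K)

c ≈ 0.93 J/(g·K)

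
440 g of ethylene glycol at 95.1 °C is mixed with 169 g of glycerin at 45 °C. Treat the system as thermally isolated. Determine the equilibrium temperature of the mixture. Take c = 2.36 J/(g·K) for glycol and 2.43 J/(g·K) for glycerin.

T_f ≈ 80.9 °C

Net heat exchanged in the isolated system is zero:
440*2.36*(T − 95.1) + 169*2.43*(T − 45) = 0
1038.4(T − 95.1) + 410.67(T − 45) = 0
(1038.4 + 410.67) T = 1038.4*95.1 + 410.67*45
T ≈ 80.90 °C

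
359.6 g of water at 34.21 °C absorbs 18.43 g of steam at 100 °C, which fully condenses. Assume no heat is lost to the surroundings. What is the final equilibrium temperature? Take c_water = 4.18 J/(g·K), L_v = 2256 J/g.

T_f ≈ 63.7 °C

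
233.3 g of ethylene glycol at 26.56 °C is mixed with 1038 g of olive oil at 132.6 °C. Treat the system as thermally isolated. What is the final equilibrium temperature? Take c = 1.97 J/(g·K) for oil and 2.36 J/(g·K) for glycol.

T_f ≈ 110.1 °C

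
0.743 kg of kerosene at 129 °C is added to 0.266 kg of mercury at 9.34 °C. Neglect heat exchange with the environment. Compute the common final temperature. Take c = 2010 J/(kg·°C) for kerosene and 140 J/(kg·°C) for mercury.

T_f ≈ 126.1 °C

Energy conservation, ΣQ = 0:
0.743×2010×(T − 129) + 0.266×140×(T − 9.34) = 0
1530.7 T = 193000
T ≈ 126.09 °C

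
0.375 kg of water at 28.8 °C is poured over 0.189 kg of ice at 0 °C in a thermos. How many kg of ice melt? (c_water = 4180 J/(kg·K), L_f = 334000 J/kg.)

Cooling the water to 0 °C releases 0.375×4180×28.8 = 45144 J.
To melt every bit of ice: 0.189×334000 = 63126 J.
That's not enough to melt it all — equilibrium is at 0 °C with ice remaining.
m_melt = 45144 / L_f = 0.1352 kg.

m_melted ≈ 0.135 kg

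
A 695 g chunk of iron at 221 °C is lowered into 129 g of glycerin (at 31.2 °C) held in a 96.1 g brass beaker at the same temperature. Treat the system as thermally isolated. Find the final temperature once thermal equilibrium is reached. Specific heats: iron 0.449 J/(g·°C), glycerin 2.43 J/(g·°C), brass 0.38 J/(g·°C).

T_f ≈ 120.7 °C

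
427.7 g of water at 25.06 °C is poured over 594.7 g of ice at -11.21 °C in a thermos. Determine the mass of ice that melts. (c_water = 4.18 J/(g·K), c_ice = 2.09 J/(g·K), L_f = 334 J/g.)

m_melted ≈ 92.4 g

Water can give up m c ΔT = 427.7·4.18·25.06 = 44802 J before reaching 0 °C.
Warming the ice to 0 °C takes 594.7·2.09·11.21 = 13933 J, leaving 30869 J for melting.
Melting all 594.7 g of ice would need 594.7·334 = 198630 J.
That's not enough to melt it all — equilibrium is at 0 °C with ice remaining.
m_melt = 30869 / L_f = 92.42 g.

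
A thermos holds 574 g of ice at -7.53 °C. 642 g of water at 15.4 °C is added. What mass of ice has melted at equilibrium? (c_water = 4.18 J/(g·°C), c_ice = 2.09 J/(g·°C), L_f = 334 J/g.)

m_melted ≈ 96.7 g

Heat available from the water dropping to 0 °C: 642·4.18·15.4 = 41327 J.
Of that, 574·2.09·7.53 = 9033.4 J goes to bring the ice to 0 °C, leaving 32293 J.
Fully melting the ice requires m_ice L_f = 574·334 = 191716 J.
Since 32293 < 191716 J, not all the ice melts; equilibrium is at 0 °C.
m_melt = 32293 / L_f = 96.69 g.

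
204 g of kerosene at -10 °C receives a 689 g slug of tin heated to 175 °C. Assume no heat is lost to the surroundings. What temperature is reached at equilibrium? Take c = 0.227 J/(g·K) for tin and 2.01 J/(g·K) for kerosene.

Set heat shed by the hot body equal to heat absorbed by the cold body:
689·0.227·(175 − T) = 204·2.01·(T − (-10))
156.4(175 − T) = 410.04(T − (-10))
566.44 T = 23270  ⇒  T ≈ 41.08 °C

T_f ≈ 41.1 °C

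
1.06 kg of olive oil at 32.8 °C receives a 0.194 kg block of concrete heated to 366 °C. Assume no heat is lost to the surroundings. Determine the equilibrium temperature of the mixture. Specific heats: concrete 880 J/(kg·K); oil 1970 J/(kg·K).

T_f ≈ 58.0 °C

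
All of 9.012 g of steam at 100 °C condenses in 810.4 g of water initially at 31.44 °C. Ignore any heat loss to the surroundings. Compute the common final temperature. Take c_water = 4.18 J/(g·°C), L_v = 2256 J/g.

Net heat exchanged in the isolated system is zero:
condense steam: −9.012×2256 = −20331; condensed water 100 °C→T: 37.67(T − 100); original water: 3387.5(T − 31.44)
3425.1 T = 20331 + 3767 + 106502 = 130600
T ≈ 38.13 °C (< 100 °C, so full condensation is consistent).

T_f ≈ 38.1 °C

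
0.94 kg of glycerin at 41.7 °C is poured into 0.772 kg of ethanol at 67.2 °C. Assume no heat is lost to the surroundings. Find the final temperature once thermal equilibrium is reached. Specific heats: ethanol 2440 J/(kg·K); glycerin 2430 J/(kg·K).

T_f ≈ 53.2 °C

Let T be the final temperature. ΣQ_i = 0:
0.772×2440×(T − 67.2) + 0.94×2430×(T − 41.7) = 0
1883.7(T − 67.2) + 2284.2(T − 41.7) = 0
(1883.7 + 2284.2) T = 1883.7×67.2 + 2284.2×41.7
T = 221834/4167.9 ≈ 53.22 °C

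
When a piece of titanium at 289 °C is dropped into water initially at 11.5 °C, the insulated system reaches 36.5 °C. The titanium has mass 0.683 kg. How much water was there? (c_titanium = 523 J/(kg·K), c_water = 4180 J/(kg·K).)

Net heat exchanged in the isolated system is zero:
0.683×523×(36.5 − 289) + m×4180×(36.5 − 11.5) = 0
104500 m = 90195
m = 90195/104500 ≈ 0.8631 kg

m ≈ 0.863 kg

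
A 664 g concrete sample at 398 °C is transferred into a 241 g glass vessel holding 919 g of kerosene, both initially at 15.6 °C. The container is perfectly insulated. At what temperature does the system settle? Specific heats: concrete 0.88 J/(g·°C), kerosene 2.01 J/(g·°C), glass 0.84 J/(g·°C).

T_f ≈ 100.4 °C

Energy conservation, ΣQ = 0:
664×0.88×(T − 398) + 919×2.01×(T − 15.6) + 241×0.84×(T − 15.6) = 0
584.32(T − 398) + 1847.2(T − 15.6) + 202.44(T − 15.6) = 0
2633.9 T = 264534
T = 264534 / 2633.9 = 100 °C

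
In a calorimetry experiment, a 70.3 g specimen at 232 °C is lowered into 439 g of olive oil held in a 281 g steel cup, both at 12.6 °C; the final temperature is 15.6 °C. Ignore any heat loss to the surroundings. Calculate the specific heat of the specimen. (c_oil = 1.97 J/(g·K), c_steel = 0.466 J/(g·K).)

c ≈ 0.196 J/(g·K)

Energy conservation, ΣQ = 0:
70.3·c·(15.6 − 232) + 439·1.97·(15.6 − 12.6) + 281·0.466·(15.6 − 12.6) = 0
-15213 c = -2987.3
c = -2987.3/-15213 ≈ 0.1964 J/(g·K)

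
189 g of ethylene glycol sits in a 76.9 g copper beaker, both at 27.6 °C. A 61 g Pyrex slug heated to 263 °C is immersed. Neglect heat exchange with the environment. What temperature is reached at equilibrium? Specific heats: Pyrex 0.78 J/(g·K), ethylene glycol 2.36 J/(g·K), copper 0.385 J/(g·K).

Conservation of energy gives ΣQ = 0:
61·0.78·(T − 263) + 189·2.36·(T − 27.6) + 76.9·0.385·(T − 27.6) = 0
523.23 T = 25641
T = 25641 / 523.23 = 49 °C

T_f ≈ 49.0 °C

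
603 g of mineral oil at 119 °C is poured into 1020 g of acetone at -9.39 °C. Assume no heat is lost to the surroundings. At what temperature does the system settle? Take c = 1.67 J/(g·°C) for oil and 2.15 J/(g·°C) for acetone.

Let T be the final temperature. ΣQ_i = 0:
603×1.67×(T − 119) + 1020×2.15×(T − (-9.39)) = 0
1007(T − 119) + 2193(T − (-9.39)) = 0
(1007 + 2193) T = 1007×119 + 2193×(-9.39)
T = 99242 / 3200 = 31 °C

T_f ≈ 31.0 °C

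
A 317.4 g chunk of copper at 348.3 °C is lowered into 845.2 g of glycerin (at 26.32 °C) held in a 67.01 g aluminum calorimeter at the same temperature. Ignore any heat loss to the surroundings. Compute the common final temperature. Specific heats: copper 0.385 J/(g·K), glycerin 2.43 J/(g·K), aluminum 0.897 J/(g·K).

Conservation of energy gives ΣQ = 0:
317.4×0.385×(T − 348.3) + 845.2×2.43×(T − 26.32) + 67.01×0.897×(T − 26.32) = 0
122.2(T − 348.3) + 2053.8(T − 26.32) + 60.11(T − 26.32) = 0
(122.2 + 2053.8 + 60.11) T = 122.2×348.3 + 2053.8×26.32 + 60.11×26.32
T ≈ 43.92 °C

T_f ≈ 43.9 °C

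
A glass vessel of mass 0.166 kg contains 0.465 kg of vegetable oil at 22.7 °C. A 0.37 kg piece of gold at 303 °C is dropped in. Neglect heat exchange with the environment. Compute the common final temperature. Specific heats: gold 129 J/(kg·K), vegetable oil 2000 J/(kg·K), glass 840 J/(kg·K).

T_f ≈ 34.7 °C

Energy conservation, ΣQ = 0:
0.37*129*(T − 303) + 0.465*2000*(T − 22.7) + 0.166*840*(T − 22.7) = 0
(47.73 + 930 + 139.44) T = 47.73*303 + 930*22.7 + 139.44*22.7
T ≈ 34.68 °C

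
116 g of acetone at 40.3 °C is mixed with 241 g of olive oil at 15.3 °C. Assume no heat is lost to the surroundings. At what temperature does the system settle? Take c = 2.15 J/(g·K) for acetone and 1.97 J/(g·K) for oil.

T_f ≈ 23.9 °C

Set heat shed by the hot body equal to heat absorbed by the cold body:
116·2.15·(40.3 − T) = 241·1.97·(T − 15.3)
249.4(40.3 − T) = 474.77(T − 15.3)
724.17 T = 17315  ⇒  T ≈ 23.91 °C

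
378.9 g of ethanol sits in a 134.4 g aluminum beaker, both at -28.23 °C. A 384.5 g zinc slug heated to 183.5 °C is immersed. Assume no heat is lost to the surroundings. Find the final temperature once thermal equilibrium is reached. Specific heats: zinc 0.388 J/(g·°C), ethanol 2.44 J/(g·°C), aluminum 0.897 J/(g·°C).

T_f ≈ -1.8 °C

Let T be the final temperature. ΣQ_i = 0:
384.5·0.388·(T − 183.5) + 378.9·2.44·(T − (-28.23)) + 134.4·0.897·(T − (-28.23)) = 0
149.19(T − 183.5) + 924.52(T − (-28.23)) + 120.56(T − (-28.23)) = 0
1194.3 T = -2126.8
T = -2126.8/1194.3 ≈ -1.78 °C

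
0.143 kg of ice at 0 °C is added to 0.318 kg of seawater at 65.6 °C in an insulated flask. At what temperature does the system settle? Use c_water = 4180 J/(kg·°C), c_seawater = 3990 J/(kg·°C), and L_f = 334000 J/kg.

T_f ≈ 19.0 °C

Net heat exchanged in the isolated system is zero:
fusion: m_ice L_f = 0.143×334000 = 47762
  warm the meltwater: 597.74 T
  seawater cools: 0.318×3990×(T − 65.6) = 1268.8(T − 65.6)
1866.6 T = 83235 − 47762 = 35473
T ≈ 19.00 °C — above 0 °C, consistent with complete melting.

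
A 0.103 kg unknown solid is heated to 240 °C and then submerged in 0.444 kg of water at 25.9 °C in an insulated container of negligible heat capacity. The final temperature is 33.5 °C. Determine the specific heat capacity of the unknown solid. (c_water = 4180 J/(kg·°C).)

c ≈ 663 J/(kg·°C)

Heat lost by the unknown solid = heat gained by the water:
0.103×c×(240 − 33.5) = 0.444×4180×(33.5 − 25.9)
21.27 c = 14105  ⇒  c ≈ 663.2 J/(kg·°C)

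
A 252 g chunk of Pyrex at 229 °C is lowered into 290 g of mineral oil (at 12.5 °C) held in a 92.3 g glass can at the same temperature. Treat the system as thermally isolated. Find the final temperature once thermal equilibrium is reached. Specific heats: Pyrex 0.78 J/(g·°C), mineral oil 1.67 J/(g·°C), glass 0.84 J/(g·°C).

T_f ≈ 68.6 °C

Net heat exchanged in the isolated system is zero:
252·0.78·(T − 229) + 290·1.67·(T − 12.5) + 92.3·0.84·(T − 12.5) = 0
196.56(T − 229) + 484.3(T − 12.5) + 77.53(T − 12.5) = 0
758.39 T = 52035
T ≈ 68.61 °C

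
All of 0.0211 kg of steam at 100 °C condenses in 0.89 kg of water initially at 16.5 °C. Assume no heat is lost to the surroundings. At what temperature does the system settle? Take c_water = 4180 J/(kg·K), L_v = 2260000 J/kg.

T_f ≈ 31.0 °C

Let T be the final temperature. ΣQ_i = 0:
condense steam: −0.0211×2260000 = −47686; condensate cools 100→T: 0.0211×4180×(T − 100) = 88.2(T − 100); water warms: 0.89×4180×(T − 16.5) = 3720.2(T − 16.5)
3808.4 T = 47686 + 8819.8 + 61383 = 117889
T ≈ 30.96 °C — below 100 °C, confirming all the steam condensed.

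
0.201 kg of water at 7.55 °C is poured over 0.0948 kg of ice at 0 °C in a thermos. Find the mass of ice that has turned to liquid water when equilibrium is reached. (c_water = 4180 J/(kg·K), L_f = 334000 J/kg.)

Cooling the water to 0 °C releases 0.201·4180·7.55 = 6343.4 J.
To melt every bit of ice: 0.0948·334000 = 31663 J.
That's not enough to melt it all — equilibrium is at 0 °C with ice remaining.
Mass melted = 6343.4/334000 ≈ 0.01899 kg.

m_melted ≈ 0.019 kg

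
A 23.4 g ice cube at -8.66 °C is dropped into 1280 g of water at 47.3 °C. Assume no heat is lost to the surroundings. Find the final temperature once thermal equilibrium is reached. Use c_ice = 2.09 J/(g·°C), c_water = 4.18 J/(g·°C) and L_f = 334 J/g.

T_f ≈ 44.9 °C

Energy balance with sensible and latent terms:
warm ice to 0 °C: 23.4×2.09×(0 − (-8.66)) = 423.53; latent heat to melt: 23.4×334 = 7815.6; warm the meltwater: 97.81 T; water cools: 1280×4.18×(T − 47.3) = 5350.4(T − 47.3)
5448.2 T = 253074 − 8239.1 = 244835
T ≈ 44.94 °C — above 0 °C, consistent with complete melting.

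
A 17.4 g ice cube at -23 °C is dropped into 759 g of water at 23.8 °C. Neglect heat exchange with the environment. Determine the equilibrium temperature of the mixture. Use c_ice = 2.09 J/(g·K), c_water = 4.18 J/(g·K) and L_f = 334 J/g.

Heat gained plus heat lost sum to zero:
warm ice to 0 °C: 17.4·2.09·(0 − (-23)) = 836.42; melt ice: 17.4·334 = 5811.6; meltwater 0→T: 17.4·4.18·T = 72.73 T; water: 3172.6(T − 23.8)
3245.4 T = 75508 − 6648 = 68860
T ≈ 21.22 °C. Since T > 0 °C, the all-ice-melts assumption holds.

T_f ≈ 21.2 °C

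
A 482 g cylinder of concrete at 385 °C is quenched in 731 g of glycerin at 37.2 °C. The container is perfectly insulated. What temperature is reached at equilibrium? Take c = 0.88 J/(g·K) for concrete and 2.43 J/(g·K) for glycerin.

|Q_concrete| = |Q_glycerin|:
482×0.88×(385 − T) = 731×2.43×(T − 37.2)
424.16(385 − T) = 1776.3(T − 37.2)
2200.5 T = 229381  ⇒  T ≈ 104.24 °C

T_f ≈ 104.2 °C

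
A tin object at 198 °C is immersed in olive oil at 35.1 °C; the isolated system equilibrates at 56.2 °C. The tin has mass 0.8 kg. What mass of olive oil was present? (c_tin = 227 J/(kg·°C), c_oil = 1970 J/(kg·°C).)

m ≈ 0.62 kg

Heat lost by the tin = heat gained by the oil:
0.8×227×(198 − 56.2) = m×1970×(56.2 − 35.1)
41567 m = 25751  ⇒  m ≈ 0.6195 kg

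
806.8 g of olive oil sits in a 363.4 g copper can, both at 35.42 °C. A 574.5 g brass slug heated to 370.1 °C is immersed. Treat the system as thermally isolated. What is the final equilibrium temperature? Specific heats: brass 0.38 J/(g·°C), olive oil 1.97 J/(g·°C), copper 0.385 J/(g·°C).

Energy conservation, ΣQ = 0:
574.5·0.38·(T − 370.1) + 806.8·1.97·(T − 35.42) + 363.4·0.385·(T − 35.42) = 0
1947.6 T = 142049
T = 142049 / 1947.6 = 72.9 °C

T_f ≈ 72.9 °C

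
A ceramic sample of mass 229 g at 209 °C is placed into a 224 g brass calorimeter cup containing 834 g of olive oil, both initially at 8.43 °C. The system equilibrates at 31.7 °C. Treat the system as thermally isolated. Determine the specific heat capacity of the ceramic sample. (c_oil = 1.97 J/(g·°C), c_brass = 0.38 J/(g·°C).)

Setting the total heat transfer to zero:
229·c·(31.7 − 209) + 834·1.97·(31.7 − 8.43) + 224·0.38·(31.7 − 8.43) = 0
-40602 c = -40213
c = -40213/-40602 ≈ 0.9904 J/(g·°C)

c ≈ 0.99 J/(g·°C)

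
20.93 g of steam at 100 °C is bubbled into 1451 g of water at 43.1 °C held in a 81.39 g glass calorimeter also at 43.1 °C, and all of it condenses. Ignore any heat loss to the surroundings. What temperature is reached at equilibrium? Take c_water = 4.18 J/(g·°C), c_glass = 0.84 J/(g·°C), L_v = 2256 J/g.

T_f ≈ 51.5 °C

Heat gained plus heat lost sum to zero:
condense steam: −20.93×2256 = −47218
  condensed water 100 °C→T: 87.49(T − 100)
  original water: 6065.2(T − 43.1)
  glass cup: 81.39×0.84×(T − 43.1) = 68.37(T − 43.1)
6221 T = 47218 + 8748.7 + 264356 = 320323
T ≈ 51.49 °C (< 100 °C, so full condensation is consistent).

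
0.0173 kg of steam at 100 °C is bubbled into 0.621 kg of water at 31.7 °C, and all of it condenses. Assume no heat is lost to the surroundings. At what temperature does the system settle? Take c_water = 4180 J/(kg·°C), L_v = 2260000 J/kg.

T_f ≈ 48.2 °C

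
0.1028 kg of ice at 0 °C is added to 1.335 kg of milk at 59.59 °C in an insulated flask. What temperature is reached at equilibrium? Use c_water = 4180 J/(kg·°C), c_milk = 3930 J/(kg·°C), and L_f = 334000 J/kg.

T_f ≈ 49.0 °C

Energy balance with sensible and latent terms:
fusion: m_ice L_f = 0.1028×334000 = 34335; warm the meltwater: 429.7 T; milk cools: 1.335×3930×(T − 59.59) = 5246.6(T − 59.59)
5676.3 T = 312642 − 34335 = 278307
T ≈ 49.03 °C — above 0 °C, consistent with complete melting.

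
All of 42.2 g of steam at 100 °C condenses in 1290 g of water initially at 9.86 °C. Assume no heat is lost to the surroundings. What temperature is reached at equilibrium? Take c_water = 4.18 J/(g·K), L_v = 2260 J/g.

T_f ≈ 29.8 °C

Taking heat into each body as positive, Σ m c ΔT = 0:
condense steam: −42.2×2260 = −95372; condensate cools 100→T: 42.2×4.18×(T − 100) = 176.4(T − 100); water warms: 1290×4.18×(T − 9.86) = 5392.2(T − 9.86)
5568.6 T = 95372 + 17640 + 53167 = 166179
T ≈ 29.84 °C (< 100 °C, so full condensation is consistent).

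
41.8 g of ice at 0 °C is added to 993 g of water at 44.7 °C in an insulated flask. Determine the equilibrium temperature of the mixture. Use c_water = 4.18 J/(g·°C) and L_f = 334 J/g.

T_f ≈ 39.7 °C

Heat gained plus heat lost sum to zero:
fusion: m_ice L_f = 41.8×334 = 13961
  warm the meltwater: 174.72 T
  water cools: 993×4.18×(T − 44.7) = 4150.7(T − 44.7)
4325.5 T = 185538 − 13961 = 171577
T ≈ 39.67 °C (positive, so assuming full melt was valid).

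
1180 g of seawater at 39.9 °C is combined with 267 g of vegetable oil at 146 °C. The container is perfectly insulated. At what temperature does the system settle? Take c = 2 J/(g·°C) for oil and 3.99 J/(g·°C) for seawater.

Taking heat into each body as positive, Σ m c ΔT = 0:
267*2*(T − 146) + 1180*3.99*(T − 39.9) = 0
534(T − 146) + 4708.2(T − 39.9) = 0
5242.2 T = 265821
T = 265821/5242.2 ≈ 50.71 °C

T_f ≈ 50.7 °C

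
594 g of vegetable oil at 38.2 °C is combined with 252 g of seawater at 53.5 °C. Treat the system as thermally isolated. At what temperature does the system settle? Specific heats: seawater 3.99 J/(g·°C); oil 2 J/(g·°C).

T_f ≈ 45.2 °C

|Q_seawater| = |Q_oil|:
252×3.99×(53.5 − T) = 594×2×(T − 38.2)
1005.5(53.5 − T) = 1188(T − 38.2)
2193.5 T = 99175  ⇒  T ≈ 45.21 °C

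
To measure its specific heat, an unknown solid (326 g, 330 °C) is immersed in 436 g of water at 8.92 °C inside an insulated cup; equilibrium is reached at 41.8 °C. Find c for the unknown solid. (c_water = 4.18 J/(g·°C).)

c ≈ 0.638 J/(g·°C)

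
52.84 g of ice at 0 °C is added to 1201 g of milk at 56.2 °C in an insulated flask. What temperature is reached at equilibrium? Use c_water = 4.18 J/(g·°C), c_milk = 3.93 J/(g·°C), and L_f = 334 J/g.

Heat gained plus heat lost sum to zero:
melt ice: 52.84×334 = 17649
  warm the meltwater: 220.87 T
  milk: 4719.9(T − 56.2)
4940.8 T = 265260 − 17649 = 247612
T ≈ 50.12 °C — above 0 °C, consistent with complete melting.

T_f ≈ 50.1 °C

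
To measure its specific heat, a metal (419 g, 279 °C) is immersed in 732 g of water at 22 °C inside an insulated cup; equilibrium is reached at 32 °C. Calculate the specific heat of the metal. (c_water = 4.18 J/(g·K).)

c ≈ 0.296 J/(g·K)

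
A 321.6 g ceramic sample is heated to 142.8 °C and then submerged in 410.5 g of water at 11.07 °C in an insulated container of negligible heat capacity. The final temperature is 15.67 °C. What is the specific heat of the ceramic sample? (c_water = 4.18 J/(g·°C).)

c ≈ 0.193 J/(g·°C)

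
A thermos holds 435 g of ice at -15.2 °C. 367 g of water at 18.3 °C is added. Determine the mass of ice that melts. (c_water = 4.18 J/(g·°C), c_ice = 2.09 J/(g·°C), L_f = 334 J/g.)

m_melted ≈ 42.7 g

Cooling the water to 0 °C releases 367·4.18·18.3 = 28073 J.
Of that, 435·2.09·15.2 = 13819 J goes to bring the ice to 0 °C, leaving 14254 J.
Melting all 435 g of ice would need 435·334 = 145290 J.
Since 14254 < 145290 J, not all the ice melts; equilibrium is at 0 °C.
Mass melted = 14254/334 ≈ 42.68 g.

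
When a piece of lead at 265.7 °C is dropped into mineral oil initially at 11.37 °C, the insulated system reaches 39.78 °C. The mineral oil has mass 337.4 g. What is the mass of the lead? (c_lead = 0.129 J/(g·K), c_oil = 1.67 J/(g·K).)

m ≈ 549 g

Heat lost by the lead = heat gained by the oil:
m·0.129·(265.7 − 39.78) = 337.4·1.67·(39.78 − 11.37)
29.14 m = 16008  ⇒  m ≈ 549.3 g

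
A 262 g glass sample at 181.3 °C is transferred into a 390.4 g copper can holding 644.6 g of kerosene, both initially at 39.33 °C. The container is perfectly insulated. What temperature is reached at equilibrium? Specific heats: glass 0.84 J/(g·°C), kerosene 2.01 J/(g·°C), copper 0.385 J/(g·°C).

T_f ≈ 58.1 °C

T_f = Σ m_i c_i T_i / Σ m_i c_i:
T_f = (220.08*181.3 + 1295.6*39.33 + 150.3*39.33) / (220.08 + 1295.6 + 150.3)
    = 96770 / 1666 ≈ 58.08 °C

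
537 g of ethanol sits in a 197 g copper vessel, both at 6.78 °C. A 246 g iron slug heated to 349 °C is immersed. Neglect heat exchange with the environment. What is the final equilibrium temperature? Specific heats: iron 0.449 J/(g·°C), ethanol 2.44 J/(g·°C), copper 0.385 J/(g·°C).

T_f ≈ 32.0 °C

Setting the total heat transfer to zero:
246·0.449·(T − 349) + 537·2.44·(T − 6.78) + 197·0.385·(T − 6.78) = 0
110.45(T − 349) + 1310.3(T − 6.78) + 75.84(T − 6.78) = 0
1496.6 T = 47946
T ≈ 32.04 °C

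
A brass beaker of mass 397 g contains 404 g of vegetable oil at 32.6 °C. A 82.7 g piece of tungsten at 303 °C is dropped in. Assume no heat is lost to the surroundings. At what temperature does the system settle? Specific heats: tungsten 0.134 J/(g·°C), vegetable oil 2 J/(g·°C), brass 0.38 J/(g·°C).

T_f ≈ 35.7 °C

Net heat exchanged in the isolated system is zero:
82.7×0.134×(T − 303) + 404×2×(T − 32.6) + 397×0.38×(T − 32.6) = 0
11.08(T − 303) + 808(T − 32.6) + 150.86(T − 32.6) = 0
969.94 T = 34617
T = 34617/969.94 ≈ 35.69 °C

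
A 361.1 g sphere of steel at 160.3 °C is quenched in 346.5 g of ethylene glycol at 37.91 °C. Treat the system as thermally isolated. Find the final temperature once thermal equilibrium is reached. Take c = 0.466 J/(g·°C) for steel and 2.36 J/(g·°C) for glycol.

With ΣQ=0 the equilibrium temperature is the m·c-weighted mean:
T_f = (168.27×160.3 + 817.74×37.91) / (168.27 + 817.74)
    = 57975 / 986.01 ≈ 58.80 °C

T_f ≈ 58.8 °C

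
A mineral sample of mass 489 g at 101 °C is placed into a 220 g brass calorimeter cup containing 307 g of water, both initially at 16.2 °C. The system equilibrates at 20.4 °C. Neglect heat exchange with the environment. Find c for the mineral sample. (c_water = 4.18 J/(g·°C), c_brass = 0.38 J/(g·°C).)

Setting the total heat transfer to zero:
489×c×(20.4 − 101) + 307×4.18×(20.4 − 16.2) + 220×0.38×(20.4 − 16.2) = 0
-39413 c = -5740.8
c = -5740.8/-39413 ≈ 0.1457 J/(g·°C)

c ≈ 0.146 J/(g·°C)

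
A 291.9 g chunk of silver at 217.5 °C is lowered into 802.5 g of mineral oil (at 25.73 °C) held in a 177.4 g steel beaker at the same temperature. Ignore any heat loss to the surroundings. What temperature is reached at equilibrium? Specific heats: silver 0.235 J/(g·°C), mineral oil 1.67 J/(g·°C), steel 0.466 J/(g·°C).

Energy conservation, ΣQ = 0:
291.9·0.235·(T − 217.5) + 802.5·1.67·(T − 25.73) + 177.4·0.466·(T − 25.73) = 0
1491.4 T = 51529
T = 51529/1491.4 ≈ 34.55 °C

T_f ≈ 34.6 °C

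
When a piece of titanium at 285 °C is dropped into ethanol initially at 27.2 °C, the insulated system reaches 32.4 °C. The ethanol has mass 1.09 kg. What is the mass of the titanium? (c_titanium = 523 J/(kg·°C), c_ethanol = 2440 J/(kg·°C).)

m ≈ 0.105 kg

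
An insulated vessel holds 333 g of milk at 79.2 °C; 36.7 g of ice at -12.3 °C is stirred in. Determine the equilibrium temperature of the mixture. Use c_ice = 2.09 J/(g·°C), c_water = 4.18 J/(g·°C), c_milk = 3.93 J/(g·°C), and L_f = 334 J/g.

T_f ≈ 61.9 °C

Sum of m c ΔT and latent-heat terms is zero:
warm ice to 0 °C: 36.7×2.09×(0 − (-12.3)) = 943.45
  fusion: m_ice L_f = 36.7×334 = 12258
  warm the meltwater: 153.41 T
  milk cools: 333×3.93×(T − 79.2) = 1308.7(T − 79.2)
1462.1 T = 103648 − 13201 = 90447
T ≈ 61.86 °C (positive, so assuming full melt was valid).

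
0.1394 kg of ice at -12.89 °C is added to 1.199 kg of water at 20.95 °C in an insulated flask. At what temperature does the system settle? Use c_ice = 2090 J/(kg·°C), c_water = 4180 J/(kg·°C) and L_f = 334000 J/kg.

Setting the total heat transfer to zero:
ice -12.89→0 °C: 0.1394×2090×12.89 = 3755.4
  melt ice: 0.1394×334000 = 46560
  meltwater 0→T: 0.1394×4180×T = 582.69 T
  water cools: 1.199×4180×(T − 20.95) = 5011.8(T − 20.95)
5594.5 T = 104998 − 50315 = 54683
T ≈ 9.77 °C — above 0 °C, consistent with complete melting.

T_f ≈ 9.8 °C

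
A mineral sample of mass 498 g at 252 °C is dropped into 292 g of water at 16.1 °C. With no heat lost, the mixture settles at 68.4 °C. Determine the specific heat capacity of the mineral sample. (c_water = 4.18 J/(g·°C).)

c ≈ 0.698 J/(g·°C)

m_s c (T_s − T_f) = m_water c_water (T_f − T_0):
498·c·(252 − 68.4) = 292·4.18·(68.4 − 16.1)
91433 c = 63835  ⇒  c ≈ 0.6982 J/(g·°C)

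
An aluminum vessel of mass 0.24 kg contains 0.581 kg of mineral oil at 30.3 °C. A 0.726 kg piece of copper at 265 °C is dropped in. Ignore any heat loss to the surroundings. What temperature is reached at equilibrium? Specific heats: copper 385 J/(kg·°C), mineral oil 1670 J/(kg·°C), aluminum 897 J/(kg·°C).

T_f ≈ 75.1 °C

Energy conservation, ΣQ = 0:
0.726·385·(T − 265) + 0.581·1670·(T − 30.3) + 0.24·897·(T − 30.3) = 0
279.51(T − 265) + 970.27(T − 30.3) + 215.28(T − 30.3) = 0
(279.51 + 970.27 + 215.28) T = 279.51·265 + 970.27·30.3 + 215.28·30.3
T ≈ 75.08 °C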